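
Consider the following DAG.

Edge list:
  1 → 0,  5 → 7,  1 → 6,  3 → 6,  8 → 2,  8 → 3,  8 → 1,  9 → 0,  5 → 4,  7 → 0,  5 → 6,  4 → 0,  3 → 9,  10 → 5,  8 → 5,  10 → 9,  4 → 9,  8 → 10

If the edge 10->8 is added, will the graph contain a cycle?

Yes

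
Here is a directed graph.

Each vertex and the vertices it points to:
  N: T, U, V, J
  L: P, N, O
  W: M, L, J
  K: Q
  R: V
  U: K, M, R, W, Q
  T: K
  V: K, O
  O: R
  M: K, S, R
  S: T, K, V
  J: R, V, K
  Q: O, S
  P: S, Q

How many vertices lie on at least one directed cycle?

A vertex is on a directed cycle iff it belongs to a strongly connected component of size ≥ 2 (or has a self-loop).
The vertices on cycles are {K, L, N, O, Q, R, S, T, U, V, W} — 11 in total.

11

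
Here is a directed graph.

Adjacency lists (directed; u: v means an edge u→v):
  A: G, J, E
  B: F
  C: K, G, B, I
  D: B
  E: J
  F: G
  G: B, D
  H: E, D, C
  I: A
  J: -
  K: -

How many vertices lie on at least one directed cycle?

4

A vertex is on a directed cycle iff it belongs to a strongly connected component of size ≥ 2 (or has a self-loop).
The vertices on cycles are {B, D, F, G} — 4 in total.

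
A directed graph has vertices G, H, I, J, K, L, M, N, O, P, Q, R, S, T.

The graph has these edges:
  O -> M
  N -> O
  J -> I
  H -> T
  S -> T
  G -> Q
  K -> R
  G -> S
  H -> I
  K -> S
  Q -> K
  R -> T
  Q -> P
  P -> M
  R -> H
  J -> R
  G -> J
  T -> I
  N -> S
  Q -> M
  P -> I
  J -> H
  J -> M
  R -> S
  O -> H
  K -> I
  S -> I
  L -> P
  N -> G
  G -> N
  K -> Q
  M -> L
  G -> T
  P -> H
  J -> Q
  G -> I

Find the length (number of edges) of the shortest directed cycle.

2

For each vertex v, BFS finds the shortest path from v back to v.
The shortest such closed walk is N → G → N, length 2.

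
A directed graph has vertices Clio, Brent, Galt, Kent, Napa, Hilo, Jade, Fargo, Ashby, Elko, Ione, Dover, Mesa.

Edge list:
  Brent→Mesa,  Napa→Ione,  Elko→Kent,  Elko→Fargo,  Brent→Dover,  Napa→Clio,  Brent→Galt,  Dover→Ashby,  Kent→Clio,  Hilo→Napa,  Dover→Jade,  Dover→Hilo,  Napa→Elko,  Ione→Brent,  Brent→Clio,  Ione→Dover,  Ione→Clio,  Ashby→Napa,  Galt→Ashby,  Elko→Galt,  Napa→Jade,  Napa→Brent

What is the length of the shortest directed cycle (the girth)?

For each vertex v, BFS finds the shortest path from v back to v.
The shortest such closed walk is Napa → Brent → Dover → Hilo → Napa, length 4.

4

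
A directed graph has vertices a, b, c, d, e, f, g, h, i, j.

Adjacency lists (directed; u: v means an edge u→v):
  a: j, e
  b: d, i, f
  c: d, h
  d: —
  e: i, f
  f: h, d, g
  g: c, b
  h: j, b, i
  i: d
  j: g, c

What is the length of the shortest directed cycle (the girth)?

3

For each vertex v, BFS finds the shortest path from v back to v.
The shortest such closed walk is j → c → h → j, length 3.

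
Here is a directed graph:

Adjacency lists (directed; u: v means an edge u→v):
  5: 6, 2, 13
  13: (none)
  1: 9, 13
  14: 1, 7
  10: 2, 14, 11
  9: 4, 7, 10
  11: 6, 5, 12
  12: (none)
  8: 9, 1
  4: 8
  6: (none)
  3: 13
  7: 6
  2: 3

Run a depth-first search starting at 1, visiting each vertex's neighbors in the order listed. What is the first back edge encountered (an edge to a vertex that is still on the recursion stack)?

8->9

DFS from 1 (visiting each vertex's neighbors in the order listed); mark gray on enter, black on exit:
1 gray
  9 gray
    4 gray
      8 gray
        8→9: 9 is gray → back edge
First back edge: 8 → 9.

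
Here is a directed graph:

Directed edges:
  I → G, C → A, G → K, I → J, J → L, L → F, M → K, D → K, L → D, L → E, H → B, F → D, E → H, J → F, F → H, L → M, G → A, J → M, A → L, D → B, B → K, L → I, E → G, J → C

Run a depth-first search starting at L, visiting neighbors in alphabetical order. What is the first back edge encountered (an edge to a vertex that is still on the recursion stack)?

DFS from L (visiting neighbors in alphabetical order); mark gray on enter, black on exit:
L gray
  D gray
    B gray
      K gray
      K black
    B black
    D→K: K black — skip
  D black
  E gray
    G gray
      A gray
        A→L: L is gray → back edge
First back edge: A → L.

A→L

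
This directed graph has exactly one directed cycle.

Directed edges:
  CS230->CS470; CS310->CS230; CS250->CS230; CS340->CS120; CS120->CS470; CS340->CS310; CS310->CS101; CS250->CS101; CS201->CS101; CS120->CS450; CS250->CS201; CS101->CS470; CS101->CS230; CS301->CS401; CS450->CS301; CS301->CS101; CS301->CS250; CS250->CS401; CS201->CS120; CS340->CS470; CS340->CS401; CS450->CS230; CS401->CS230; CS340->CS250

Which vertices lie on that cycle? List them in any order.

DFS with gray/black marking from CS120:
CS120 gray
  CS470 gray
  CS470 black
  CS450 gray
    CS230 gray
      CS230→CS470: CS470 black — skip
    CS230 black
    CS301 gray
      CS101 gray
        CS101→CS230: CS230 black — skip
        CS101→CS470: CS470 black — skip
      CS101 black
      CS250 gray
        CS201 gray
          CS201→CS120: CS120 is gray → back edge
Back edge closes the cycle CS120 → CS450 → CS301 → CS250 → CS201 → CS120; its vertices are {CS120, CS201, CS250, CS301, CS450}.

CS120, CS201, CS250, CS301, CS450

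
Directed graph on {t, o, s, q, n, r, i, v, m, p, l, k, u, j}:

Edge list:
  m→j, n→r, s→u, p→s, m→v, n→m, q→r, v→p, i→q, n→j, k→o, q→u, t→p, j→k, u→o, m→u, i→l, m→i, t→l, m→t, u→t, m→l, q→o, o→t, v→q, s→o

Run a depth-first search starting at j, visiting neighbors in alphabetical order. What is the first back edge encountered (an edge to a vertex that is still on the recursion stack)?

DFS from j (visiting neighbors in alphabetical order); mark gray on enter, black on exit:
j gray
  k gray
    o gray
      t gray
        l gray
        l black
        p gray
          s gray
            s→o: o is gray → back edge
First back edge: s → o.

s->o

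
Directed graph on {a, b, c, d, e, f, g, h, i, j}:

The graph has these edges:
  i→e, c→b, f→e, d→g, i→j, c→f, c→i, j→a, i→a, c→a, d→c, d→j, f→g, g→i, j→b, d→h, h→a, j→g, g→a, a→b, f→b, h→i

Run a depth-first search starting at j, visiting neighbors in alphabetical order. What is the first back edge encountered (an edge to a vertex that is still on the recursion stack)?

i->j

DFS from j (visiting neighbors in alphabetical order); mark gray on enter, black on exit:
j gray
  a gray
    b gray
    b black
  a black
  j→b: b black — skip
  g gray
    g→a: a black — skip
    i gray
      i→a: a black — skip
      e gray
      e black
      i→j: j is gray → back edge
First back edge: i → j.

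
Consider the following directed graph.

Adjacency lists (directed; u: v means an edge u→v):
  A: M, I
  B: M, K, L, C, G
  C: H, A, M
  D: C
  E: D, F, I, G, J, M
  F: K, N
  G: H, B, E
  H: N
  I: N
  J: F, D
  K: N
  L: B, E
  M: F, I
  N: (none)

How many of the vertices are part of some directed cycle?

4

A vertex is on a directed cycle iff it belongs to a strongly connected component of size ≥ 2 (or has a self-loop).
The vertices on cycles are {B, E, G, L} — 4 in total.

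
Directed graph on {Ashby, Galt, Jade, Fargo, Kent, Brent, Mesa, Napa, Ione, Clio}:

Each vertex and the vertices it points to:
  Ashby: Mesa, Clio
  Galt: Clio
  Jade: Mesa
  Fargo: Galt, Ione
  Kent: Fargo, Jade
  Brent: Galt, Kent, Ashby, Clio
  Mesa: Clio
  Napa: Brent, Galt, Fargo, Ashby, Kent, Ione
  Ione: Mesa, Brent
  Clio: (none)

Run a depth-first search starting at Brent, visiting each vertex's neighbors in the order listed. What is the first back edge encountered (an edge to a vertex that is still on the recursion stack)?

Ione->Brent

DFS from Brent (visiting each vertex's neighbors in the order listed); mark gray on enter, black on exit:
Brent gray
  Galt gray
    Clio gray
    Clio black
  Galt black
  Kent gray
    Fargo gray
      Fargo→Galt: Galt black — skip
      Ione gray
        Mesa gray
          Mesa→Clio: Clio black — skip
        Mesa black
        Ione→Brent: Brent is gray → back edge
First back edge: Ione → Brent.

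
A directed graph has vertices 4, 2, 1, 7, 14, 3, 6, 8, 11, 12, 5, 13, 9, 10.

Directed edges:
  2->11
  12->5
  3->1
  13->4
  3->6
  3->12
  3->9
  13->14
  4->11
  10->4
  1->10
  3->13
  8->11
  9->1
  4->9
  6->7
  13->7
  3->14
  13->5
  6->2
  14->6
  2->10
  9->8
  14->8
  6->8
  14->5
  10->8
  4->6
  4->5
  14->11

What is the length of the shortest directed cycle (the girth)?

4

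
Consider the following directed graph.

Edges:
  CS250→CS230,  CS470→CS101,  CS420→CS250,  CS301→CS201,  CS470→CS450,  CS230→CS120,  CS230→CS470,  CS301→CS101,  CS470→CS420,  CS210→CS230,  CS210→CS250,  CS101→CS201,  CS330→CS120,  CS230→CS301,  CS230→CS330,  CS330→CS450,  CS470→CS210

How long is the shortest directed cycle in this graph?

3

For each vertex v, BFS finds the shortest path from v back to v.
The shortest such closed walk is CS230 → CS470 → CS210 → CS230, length 3.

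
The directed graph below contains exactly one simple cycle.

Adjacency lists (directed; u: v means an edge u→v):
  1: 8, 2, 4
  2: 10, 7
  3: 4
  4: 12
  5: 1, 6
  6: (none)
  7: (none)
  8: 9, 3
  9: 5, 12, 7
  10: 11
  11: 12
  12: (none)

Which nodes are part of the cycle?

DFS with gray/black marking from 1:
1 gray
  8 gray
    9 gray
      5 gray
        5→1: 1 is gray → back edge
Back edge closes the cycle 1 → 8 → 9 → 5 → 1; its vertices are {1, 5, 8, 9}.

1, 5, 8, 9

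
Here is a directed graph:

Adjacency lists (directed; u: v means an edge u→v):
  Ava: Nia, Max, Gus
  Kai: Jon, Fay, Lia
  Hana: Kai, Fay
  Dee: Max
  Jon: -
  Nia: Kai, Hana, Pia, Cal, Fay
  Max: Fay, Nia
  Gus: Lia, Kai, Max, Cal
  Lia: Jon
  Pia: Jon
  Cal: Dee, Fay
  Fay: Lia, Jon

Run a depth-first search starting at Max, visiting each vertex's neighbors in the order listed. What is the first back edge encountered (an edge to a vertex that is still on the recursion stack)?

DFS from Max (visiting each vertex's neighbors in the order listed); mark gray on enter, black on exit:
Max gray
  Fay gray
    Lia gray
      Jon gray
      Jon black
    Lia black
    Fay→Jon: Jon black — skip
  Fay black
  Nia gray
    Kai gray
      Kai→Jon: Jon black — skip
      Kai→Fay: Fay black — skip
      Kai→Lia: Lia black — skip
    Kai black
    Hana gray
      Hana→Kai: Kai black — skip
      Hana→Fay: Fay black — skip
    Hana black
    Pia gray
      Pia→Jon: Jon black — skip
    Pia black
    Cal gray
      Dee gray
        Dee→Max: Max is gray → back edge
First back edge: Dee → Max.

Dee->Max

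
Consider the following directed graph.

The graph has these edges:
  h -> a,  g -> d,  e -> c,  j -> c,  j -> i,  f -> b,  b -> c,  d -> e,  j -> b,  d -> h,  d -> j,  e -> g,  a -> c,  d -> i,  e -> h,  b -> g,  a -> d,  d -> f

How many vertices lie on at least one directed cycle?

8

A vertex is on a directed cycle iff it belongs to a strongly connected component of size ≥ 2 (or has a self-loop).
The vertices on cycles are {a, b, d, e, f, g, h, j} — 8 in total.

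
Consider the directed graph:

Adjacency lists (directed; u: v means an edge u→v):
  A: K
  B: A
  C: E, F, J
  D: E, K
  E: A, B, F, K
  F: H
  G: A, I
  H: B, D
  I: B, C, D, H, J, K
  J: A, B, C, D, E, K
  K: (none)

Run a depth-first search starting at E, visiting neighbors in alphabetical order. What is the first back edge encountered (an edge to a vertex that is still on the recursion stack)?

D→E

DFS from E (visiting neighbors in alphabetical order); mark gray on enter, black on exit:
E gray
  A gray
    K gray
    K black
  A black
  B gray
    B→A: A black — skip
  B black
  F gray
    H gray
      H→B: B black — skip
      D gray
        D→E: E is gray → back edge
First back edge: D → E.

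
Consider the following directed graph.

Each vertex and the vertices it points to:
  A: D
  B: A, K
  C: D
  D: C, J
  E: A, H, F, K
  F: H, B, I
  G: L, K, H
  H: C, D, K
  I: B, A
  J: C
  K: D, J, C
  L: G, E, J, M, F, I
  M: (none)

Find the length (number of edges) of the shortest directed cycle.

2

For each vertex v, BFS finds the shortest path from v back to v.
The shortest such closed walk is L → G → L, length 2.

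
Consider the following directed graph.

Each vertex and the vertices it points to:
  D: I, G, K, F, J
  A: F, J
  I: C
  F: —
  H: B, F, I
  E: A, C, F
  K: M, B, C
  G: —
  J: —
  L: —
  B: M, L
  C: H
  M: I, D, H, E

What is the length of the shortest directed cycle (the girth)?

3

For each vertex v, BFS finds the shortest path from v back to v.
The shortest such closed walk is M → D → K → M, length 3.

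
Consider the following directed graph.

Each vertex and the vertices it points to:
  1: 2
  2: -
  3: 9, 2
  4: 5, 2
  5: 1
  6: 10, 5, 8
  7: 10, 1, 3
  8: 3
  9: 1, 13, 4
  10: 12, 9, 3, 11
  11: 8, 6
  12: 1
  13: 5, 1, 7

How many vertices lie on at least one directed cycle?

A vertex is on a directed cycle iff it belongs to a strongly connected component of size ≥ 2 (or has a self-loop).
The vertices on cycles are {3, 6, 7, 8, 9, 10, 11, 13} — 8 in total.

8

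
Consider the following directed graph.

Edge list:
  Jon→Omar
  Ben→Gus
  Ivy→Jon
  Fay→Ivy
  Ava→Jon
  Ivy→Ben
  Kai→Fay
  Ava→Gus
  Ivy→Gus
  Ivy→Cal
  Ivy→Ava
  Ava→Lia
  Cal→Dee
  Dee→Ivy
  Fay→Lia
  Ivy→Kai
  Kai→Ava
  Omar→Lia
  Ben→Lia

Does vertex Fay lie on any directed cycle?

Fay is on a cycle iff Fay can reach itself via ≥1 edge.
Fay → Ivy → Kai → Fay — yes.

Yes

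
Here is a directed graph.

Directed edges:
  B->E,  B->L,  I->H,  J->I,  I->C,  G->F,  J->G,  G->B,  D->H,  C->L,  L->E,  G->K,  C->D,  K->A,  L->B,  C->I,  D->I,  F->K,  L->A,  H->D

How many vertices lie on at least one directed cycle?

6

A vertex is on a directed cycle iff it belongs to a strongly connected component of size ≥ 2 (or has a self-loop).
The vertices on cycles are {B, C, D, H, I, L} — 6 in total.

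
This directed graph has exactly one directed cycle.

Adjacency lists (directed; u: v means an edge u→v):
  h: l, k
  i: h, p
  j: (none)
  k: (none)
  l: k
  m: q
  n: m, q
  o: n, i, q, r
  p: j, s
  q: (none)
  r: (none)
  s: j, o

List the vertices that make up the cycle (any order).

DFS with gray/black marking from s:
s gray
  j gray
  j black
  o gray
    n gray
      m gray
        q gray
        q black
      m black
      n→q: q black — skip
    n black
    i gray
      h gray
        l gray
          k gray
          k black
        l black
        h→k: k black — skip
      h black
      p gray
        p→j: j black — skip
        p→s: s is gray → back edge
Back edge closes the cycle s → o → i → p → s; its vertices are {i, o, p, s}.

i, o, p, s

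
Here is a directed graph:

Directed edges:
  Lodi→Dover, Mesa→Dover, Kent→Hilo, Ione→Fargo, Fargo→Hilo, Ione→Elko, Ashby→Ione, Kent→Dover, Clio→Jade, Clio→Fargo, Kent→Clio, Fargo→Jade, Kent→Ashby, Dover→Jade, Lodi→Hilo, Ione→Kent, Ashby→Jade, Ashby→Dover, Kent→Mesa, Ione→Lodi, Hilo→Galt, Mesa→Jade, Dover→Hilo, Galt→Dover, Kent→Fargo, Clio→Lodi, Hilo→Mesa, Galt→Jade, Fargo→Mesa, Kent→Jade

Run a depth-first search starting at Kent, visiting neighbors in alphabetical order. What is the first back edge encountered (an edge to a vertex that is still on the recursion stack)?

Galt→Dover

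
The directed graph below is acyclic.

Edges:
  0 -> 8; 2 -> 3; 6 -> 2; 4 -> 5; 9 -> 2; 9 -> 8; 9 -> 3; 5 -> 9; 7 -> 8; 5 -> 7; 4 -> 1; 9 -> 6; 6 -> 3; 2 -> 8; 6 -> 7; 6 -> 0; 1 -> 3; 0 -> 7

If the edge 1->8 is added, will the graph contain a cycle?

No

Adding 1→8 creates a cycle iff 8 can already reach 1.
Explore from 8: no path reaches 1. The graph stays acyclic.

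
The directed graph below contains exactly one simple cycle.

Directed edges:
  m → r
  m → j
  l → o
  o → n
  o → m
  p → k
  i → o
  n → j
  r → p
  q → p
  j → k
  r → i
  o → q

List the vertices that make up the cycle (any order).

DFS with gray/black marking from o:
o gray
  n gray
    j gray
      k gray
      k black
    j black
  n black
  q gray
    p gray
      p→k: k black — skip
    p black
  q black
  m gray
    r gray
      i gray
        i→o: o is gray → back edge
Back edge closes the cycle o → m → r → i → o; its vertices are {i, m, o, r}.

i, m, o, r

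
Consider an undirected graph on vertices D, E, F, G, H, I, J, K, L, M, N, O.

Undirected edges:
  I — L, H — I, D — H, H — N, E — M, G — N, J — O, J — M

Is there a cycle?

No

DFS, tracking each vertex's parent; an edge to a visited non-parent vertex closes a cycle.
Start from E:
visit E (parent –)
  visit M (parent E)
    M–E: parent, skip
    visit J (parent M)
      visit O (parent J)
        O–J: parent, skip
      J–M: parent, skip
visit D (parent –)
  visit H (parent D)
    visit N (parent H)
      visit G (parent N)
        G–N: parent, skip
      N–H: parent, skip
    H–D: parent, skip
    visit I (parent H)
      I–H: parent, skip
      visit L (parent I)
        L–I: parent, skip
visit F (parent –)
visit K (parent –)
No non-parent visited neighbor found — the graph is a forest.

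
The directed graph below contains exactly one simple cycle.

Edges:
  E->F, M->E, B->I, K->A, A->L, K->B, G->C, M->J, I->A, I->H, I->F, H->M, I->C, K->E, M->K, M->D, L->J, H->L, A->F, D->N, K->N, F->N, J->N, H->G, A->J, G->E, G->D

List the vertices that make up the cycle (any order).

B, H, I, K, M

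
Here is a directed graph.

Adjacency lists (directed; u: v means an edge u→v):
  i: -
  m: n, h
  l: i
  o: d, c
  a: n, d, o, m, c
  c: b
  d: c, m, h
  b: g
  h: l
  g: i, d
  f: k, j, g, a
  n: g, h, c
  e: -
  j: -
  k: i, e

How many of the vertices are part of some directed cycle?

6

A vertex is on a directed cycle iff it belongs to a strongly connected component of size ≥ 2 (or has a self-loop).
The vertices on cycles are {b, c, d, g, m, n} — 6 in total.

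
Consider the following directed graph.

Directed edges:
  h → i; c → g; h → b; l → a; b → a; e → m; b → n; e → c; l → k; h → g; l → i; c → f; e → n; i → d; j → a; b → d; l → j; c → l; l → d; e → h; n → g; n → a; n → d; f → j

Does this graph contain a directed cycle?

No

DFS with white/gray/black marking, starting from g:
g gray
g black
d gray
d black
c gray
  l gray
    i gray
      i→d: d black — skip
    i black
    k gray
    k black
    l→d: d black — skip
    a gray
    a black
    j gray
      j→a: a black — skip
    j black
  l black
  f gray
    f→j: j black — skip
  f black
  c→g: g black — skip
c black
h gray
  h→g: g black — skip
  h→i: i black — skip
  b gray
    b→d: d black — skip
    n gray
      n→d: d black — skip
      n→g: g black — skip
      n→a: a black — skip
    n black
    b→a: a black — skip
  b black
h black
m gray
m black
e gray
  e→m: m black — skip
  e→n: n black — skip
  e→h: h black — skip
  e→c: c black — skip
e black
Every edge goes to a white or black vertex — no back edge, so the graph is acyclic.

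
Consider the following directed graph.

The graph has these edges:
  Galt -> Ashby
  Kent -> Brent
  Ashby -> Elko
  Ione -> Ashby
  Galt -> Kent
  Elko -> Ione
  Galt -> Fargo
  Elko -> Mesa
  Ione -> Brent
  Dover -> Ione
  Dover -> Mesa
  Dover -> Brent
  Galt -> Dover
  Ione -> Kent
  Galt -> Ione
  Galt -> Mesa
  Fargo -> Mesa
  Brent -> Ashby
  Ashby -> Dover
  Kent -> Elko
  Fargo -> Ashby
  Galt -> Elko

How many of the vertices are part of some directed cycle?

6

A vertex is on a directed cycle iff it belongs to a strongly connected component of size ≥ 2 (or has a self-loop).
The vertices on cycles are {Elko, Ione, Kent, Ashby, Brent, Dover} — 6 in total.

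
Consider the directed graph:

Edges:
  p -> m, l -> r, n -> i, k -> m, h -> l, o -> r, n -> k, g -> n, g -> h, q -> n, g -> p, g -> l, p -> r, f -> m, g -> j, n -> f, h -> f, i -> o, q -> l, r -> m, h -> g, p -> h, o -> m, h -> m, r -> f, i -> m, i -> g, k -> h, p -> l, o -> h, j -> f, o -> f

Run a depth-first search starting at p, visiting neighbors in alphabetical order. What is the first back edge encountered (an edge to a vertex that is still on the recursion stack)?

g→h

DFS from p (visiting neighbors in alphabetical order); mark gray on enter, black on exit:
p gray
  h gray
    f gray
      m gray
      m black
    f black
    g gray
      g→h: h is gray → back edge
First back edge: g → h.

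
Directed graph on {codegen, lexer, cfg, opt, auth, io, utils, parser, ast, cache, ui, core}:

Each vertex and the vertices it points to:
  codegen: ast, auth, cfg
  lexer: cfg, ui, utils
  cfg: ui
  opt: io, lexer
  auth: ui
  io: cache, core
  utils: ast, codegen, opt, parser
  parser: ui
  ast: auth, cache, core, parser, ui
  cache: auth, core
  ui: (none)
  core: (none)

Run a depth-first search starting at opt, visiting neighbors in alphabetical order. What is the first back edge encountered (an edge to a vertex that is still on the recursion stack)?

DFS from opt (visiting neighbors in alphabetical order); mark gray on enter, black on exit:
opt gray
  io gray
    cache gray
      auth gray
        ui gray
        ui black
      auth black
      core gray
      core black
    cache black
    io→core: core black — skip
  io black
  lexer gray
    cfg gray
      cfg→ui: ui black — skip
    cfg black
    lexer→ui: ui black — skip
    utils gray
      ast gray
        ast→auth: auth black — skip
        ast→cache: cache black — skip
        ast→core: core black — skip
        parser gray
          parser→ui: ui black — skip
        parser black
        ast→ui: ui black — skip
      ast black
      codegen gray
        codegen→ast: ast black — skip
        codegen→auth: auth black — skip
        codegen→cfg: cfg black — skip
      codegen black
      utils→opt: opt is gray → back edge
First back edge: utils → opt.

utils→opt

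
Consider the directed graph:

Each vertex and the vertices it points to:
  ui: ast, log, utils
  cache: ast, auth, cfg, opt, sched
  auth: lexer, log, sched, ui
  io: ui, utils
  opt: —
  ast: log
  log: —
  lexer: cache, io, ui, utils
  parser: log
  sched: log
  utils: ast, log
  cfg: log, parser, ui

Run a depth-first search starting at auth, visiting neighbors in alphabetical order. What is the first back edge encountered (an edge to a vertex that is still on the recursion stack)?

cache->auth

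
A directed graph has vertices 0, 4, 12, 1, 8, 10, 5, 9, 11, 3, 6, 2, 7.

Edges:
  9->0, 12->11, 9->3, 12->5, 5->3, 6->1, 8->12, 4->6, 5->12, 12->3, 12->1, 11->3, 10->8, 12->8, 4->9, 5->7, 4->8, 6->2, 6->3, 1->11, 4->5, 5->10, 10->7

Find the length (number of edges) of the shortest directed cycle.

For each vertex v, BFS finds the shortest path from v back to v.
The shortest such closed walk is 5 → 12 → 5, length 2.

2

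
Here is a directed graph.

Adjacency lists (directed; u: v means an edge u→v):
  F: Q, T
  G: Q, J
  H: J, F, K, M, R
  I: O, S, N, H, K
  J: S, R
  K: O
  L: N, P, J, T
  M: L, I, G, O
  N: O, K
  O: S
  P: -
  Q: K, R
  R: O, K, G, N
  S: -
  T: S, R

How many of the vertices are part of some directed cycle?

A vertex is on a directed cycle iff it belongs to a strongly connected component of size ≥ 2 (or has a self-loop).
The vertices on cycles are {G, H, I, J, M, Q, R} — 7 in total.

7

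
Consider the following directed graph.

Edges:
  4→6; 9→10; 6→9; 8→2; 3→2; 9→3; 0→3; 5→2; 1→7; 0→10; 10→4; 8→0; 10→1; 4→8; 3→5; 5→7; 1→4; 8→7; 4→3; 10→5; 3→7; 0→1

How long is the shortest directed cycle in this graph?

4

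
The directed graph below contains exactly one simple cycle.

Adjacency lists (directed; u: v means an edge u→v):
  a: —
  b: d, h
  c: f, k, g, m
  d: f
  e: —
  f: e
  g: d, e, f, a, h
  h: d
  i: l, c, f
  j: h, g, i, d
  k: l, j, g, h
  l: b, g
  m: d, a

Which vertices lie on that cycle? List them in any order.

c, i, j, k

DFS with gray/black marking from i:
i gray
  l gray
    b gray
      d gray
        f gray
          e gray
          e black
        f black
      d black
      h gray
        h→d: d black — skip
      h black
    b black
    g gray
      g→d: d black — skip
      g→e: e black — skip
      g→f: f black — skip
      a gray
      a black
      g→h: h black — skip
    g black
  l black
  c gray
    c→f: f black — skip
    k gray
      k→l: l black — skip
      j gray
        j→h: h black — skip
        j→g: g black — skip
        j→i: i is gray → back edge
Back edge closes the cycle i → c → k → j → i; its vertices are {c, i, j, k}.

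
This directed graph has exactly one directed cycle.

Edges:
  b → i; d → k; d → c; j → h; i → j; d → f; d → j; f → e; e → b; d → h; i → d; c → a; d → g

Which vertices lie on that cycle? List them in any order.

b, d, e, f, i

DFS with gray/black marking from i:
i gray
  d gray
    g gray
    g black
    j gray
      h gray
      h black
    j black
    k gray
    k black
    d→h: h black — skip
    f gray
      e gray
        b gray
          b→i: i is gray → back edge
Back edge closes the cycle i → d → f → e → b → i; its vertices are {b, d, e, f, i}.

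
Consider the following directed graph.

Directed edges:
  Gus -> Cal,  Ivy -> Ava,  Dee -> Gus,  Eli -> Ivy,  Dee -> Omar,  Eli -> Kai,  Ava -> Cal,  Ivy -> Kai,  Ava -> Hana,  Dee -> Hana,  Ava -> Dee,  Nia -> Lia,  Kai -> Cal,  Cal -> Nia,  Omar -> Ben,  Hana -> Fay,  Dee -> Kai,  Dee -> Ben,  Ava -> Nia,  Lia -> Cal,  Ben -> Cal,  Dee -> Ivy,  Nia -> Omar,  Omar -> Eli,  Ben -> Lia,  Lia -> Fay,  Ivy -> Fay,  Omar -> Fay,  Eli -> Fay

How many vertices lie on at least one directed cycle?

11

A vertex is on a directed cycle iff it belongs to a strongly connected component of size ≥ 2 (or has a self-loop).
The vertices on cycles are {Ava, Ben, Cal, Dee, Eli, Gus, Ivy, Kai, Lia, Nia, Omar} — 11 in total.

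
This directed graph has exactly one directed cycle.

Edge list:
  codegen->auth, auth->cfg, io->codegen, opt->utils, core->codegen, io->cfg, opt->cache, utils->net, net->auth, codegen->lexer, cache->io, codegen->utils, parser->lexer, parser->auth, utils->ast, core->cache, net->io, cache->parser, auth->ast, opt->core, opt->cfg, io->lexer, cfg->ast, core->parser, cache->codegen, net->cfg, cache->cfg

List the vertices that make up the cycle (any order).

io, net, utils, codegen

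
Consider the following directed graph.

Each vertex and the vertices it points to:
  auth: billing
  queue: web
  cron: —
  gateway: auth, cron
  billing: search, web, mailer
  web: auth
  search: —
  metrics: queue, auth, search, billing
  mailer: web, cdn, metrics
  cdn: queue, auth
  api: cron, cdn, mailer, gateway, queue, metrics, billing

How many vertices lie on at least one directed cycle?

7

A vertex is on a directed cycle iff it belongs to a strongly connected component of size ≥ 2 (or has a self-loop).
The vertices on cycles are {cdn, web, auth, queue, mailer, billing, metrics} — 7 in total.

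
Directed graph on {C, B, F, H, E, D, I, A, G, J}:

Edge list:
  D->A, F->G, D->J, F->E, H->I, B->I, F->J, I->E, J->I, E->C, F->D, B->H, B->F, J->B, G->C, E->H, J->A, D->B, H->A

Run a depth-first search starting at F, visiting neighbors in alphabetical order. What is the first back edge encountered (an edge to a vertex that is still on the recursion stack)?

B->F

DFS from F (visiting neighbors in alphabetical order); mark gray on enter, black on exit:
F gray
  D gray
    A gray
    A black
    B gray
      B→F: F is gray → back edge
First back edge: B → F.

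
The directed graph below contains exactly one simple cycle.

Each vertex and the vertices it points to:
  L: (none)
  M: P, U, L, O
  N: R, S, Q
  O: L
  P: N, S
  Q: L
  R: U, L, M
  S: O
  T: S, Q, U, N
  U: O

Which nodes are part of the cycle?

M, N, P, R

DFS with gray/black marking from N:
N gray
  R gray
    U gray
      O gray
        L gray
        L black
      O black
    U black
    R→L: L black — skip
    M gray
      P gray
        P→N: N is gray → back edge
Back edge closes the cycle N → R → M → P → N; its vertices are {M, N, P, R}.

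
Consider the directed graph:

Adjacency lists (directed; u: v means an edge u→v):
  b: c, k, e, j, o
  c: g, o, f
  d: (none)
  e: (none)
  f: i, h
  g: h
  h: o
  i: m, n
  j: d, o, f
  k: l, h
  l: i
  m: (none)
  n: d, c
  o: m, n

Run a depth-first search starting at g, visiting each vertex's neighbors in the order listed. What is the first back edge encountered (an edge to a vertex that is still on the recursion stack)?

DFS from g (visiting each vertex's neighbors in the order listed); mark gray on enter, black on exit:
g gray
  h gray
    o gray
      m gray
      m black
      n gray
        d gray
        d black
        c gray
          c→g: g is gray → back edge
First back edge: c → g.

c→g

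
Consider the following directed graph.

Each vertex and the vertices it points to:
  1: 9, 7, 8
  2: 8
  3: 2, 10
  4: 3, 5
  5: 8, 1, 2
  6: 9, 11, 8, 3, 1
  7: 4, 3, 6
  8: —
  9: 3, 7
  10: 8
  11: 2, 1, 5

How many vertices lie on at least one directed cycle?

A vertex is on a directed cycle iff it belongs to a strongly connected component of size ≥ 2 (or has a self-loop).
The vertices on cycles are {1, 4, 5, 6, 7, 9, 11} — 7 in total.

7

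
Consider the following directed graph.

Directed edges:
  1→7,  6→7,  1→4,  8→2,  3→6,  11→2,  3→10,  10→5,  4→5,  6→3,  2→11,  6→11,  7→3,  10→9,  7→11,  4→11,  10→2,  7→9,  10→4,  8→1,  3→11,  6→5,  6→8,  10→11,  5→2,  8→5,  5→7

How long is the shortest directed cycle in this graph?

For each vertex v, BFS finds the shortest path from v back to v.
The shortest such closed walk is 6 → 3 → 6, length 2.

2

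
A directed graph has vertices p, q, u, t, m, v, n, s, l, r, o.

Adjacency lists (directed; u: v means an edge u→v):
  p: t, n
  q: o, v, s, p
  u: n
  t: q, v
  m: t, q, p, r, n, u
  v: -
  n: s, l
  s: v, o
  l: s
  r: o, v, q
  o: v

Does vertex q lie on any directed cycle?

Yes

q is on a cycle iff q can reach itself via ≥1 edge.
q → p → t → q — yes.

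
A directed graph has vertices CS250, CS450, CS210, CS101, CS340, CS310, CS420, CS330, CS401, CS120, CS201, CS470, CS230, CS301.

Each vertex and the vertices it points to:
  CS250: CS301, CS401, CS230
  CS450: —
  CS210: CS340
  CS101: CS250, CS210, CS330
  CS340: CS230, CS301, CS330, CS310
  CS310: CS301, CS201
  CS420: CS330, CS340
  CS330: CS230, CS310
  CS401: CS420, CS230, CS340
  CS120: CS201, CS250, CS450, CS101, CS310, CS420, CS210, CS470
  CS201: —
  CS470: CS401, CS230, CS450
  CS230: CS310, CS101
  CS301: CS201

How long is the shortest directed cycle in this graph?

3

For each vertex v, BFS finds the shortest path from v back to v.
The shortest such closed walk is CS101 → CS250 → CS230 → CS101, length 3.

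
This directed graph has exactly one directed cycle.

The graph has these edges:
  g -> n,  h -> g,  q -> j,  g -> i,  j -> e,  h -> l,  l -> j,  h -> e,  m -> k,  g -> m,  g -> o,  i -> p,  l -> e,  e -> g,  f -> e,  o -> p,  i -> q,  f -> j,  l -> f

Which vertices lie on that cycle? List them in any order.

DFS with gray/black marking from g:
g gray
  m gray
    k gray
    k black
  m black
  i gray
    p gray
    p black
    q gray
      j gray
        e gray
          e→g: g is gray → back edge
Back edge closes the cycle g → i → q → j → e → g; its vertices are {e, g, i, j, q}.

e, g, i, j, q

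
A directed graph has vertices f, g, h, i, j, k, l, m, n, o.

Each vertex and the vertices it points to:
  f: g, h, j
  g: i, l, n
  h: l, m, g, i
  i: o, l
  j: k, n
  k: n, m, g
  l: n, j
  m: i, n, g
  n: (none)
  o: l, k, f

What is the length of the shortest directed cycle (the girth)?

4

For each vertex v, BFS finds the shortest path from v back to v.
The shortest such closed walk is o → f → h → i → o, length 4.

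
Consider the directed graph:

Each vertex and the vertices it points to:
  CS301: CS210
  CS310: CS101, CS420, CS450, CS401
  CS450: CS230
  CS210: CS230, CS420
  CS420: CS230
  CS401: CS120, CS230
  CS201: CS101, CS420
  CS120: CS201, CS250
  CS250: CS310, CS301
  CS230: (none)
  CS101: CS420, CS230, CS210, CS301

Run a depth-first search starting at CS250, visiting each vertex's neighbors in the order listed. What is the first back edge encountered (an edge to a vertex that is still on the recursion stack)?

DFS from CS250 (visiting each vertex's neighbors in the order listed); mark gray on enter, black on exit:
CS250 gray
  CS310 gray
    CS101 gray
      CS420 gray
        CS230 gray
        CS230 black
      CS420 black
      CS101→CS230: CS230 black — skip
      CS210 gray
        CS210→CS230: CS230 black — skip
        CS210→CS420: CS420 black — skip
      CS210 black
      CS301 gray
        CS301→CS210: CS210 black — skip
      CS301 black
    CS101 black
    CS310→CS420: CS420 black — skip
    CS450 gray
      CS450→CS230: CS230 black — skip
    CS450 black
    CS401 gray
      CS120 gray
        CS201 gray
          CS201→CS101: CS101 black — skip
          CS201→CS420: CS420 black — skip
        CS201 black
        CS120→CS250: CS250 is gray → back edge
First back edge: CS120 → CS250.

CS120→CS250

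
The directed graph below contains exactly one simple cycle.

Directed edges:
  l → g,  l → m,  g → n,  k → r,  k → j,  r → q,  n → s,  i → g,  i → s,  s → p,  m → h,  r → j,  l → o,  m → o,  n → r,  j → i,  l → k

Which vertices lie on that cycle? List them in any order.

g, i, j, n, r

DFS with gray/black marking from g:
g gray
  n gray
    s gray
      p gray
      p black
    s black
    r gray
      q gray
      q black
      j gray
        i gray
          i→s: s black — skip
          i→g: g is gray → back edge
Back edge closes the cycle g → n → r → j → i → g; its vertices are {g, i, j, n, r}.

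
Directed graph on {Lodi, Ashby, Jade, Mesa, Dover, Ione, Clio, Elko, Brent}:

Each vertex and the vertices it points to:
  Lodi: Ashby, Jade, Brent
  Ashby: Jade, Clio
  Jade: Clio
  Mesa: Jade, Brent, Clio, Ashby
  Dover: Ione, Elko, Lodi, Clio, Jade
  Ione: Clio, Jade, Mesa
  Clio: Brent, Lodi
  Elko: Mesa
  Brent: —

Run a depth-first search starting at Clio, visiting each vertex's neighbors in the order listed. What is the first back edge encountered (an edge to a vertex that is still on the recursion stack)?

DFS from Clio (visiting each vertex's neighbors in the order listed); mark gray on enter, black on exit:
Clio gray
  Brent gray
  Brent black
  Lodi gray
    Ashby gray
      Jade gray
        Jade→Clio: Clio is gray → back edge
First back edge: Jade → Clio.

Jade->Clio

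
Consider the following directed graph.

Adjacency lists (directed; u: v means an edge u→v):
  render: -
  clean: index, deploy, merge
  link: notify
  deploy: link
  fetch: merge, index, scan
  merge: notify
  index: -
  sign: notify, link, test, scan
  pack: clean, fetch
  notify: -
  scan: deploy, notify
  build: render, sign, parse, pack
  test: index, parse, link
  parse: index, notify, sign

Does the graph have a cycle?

Yes

DFS with white/gray/black marking, starting from fetch:
fetch gray
  merge gray
    notify gray
    notify black
  merge black
  index gray
  index black
  scan gray
    deploy gray
      link gray
        link→notify: notify black — skip
      link black
    deploy black
    scan→notify: notify black — skip
  scan black
fetch black
render gray
render black
clean gray
  clean→index: index black — skip
  clean→deploy: deploy black — skip
  clean→merge: merge black — skip
clean black
sign gray
  sign→notify: notify black — skip
  sign→link: link black — skip
  test gray
    test→index: index black — skip
    parse gray
      parse→index: index black — skip
      parse→notify: notify black — skip
      parse→sign: sign is gray → back edge
Back edge found, so a cycle exists: sign → test → parse → sign.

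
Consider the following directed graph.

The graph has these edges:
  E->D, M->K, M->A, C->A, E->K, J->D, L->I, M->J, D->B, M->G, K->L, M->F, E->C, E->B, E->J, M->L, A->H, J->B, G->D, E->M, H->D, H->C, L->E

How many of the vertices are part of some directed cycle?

7

A vertex is on a directed cycle iff it belongs to a strongly connected component of size ≥ 2 (or has a self-loop).
The vertices on cycles are {A, C, E, H, K, L, M} — 7 in total.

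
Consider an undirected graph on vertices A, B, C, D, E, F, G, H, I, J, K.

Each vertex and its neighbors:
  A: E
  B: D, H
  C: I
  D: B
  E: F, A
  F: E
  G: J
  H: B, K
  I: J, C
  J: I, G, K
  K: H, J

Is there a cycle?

No

DFS, tracking each vertex's parent; an edge to a visited non-parent vertex closes a cycle.
Start from A:
visit A (parent –)
  visit E (parent A)
    visit F (parent E)
      F–E: parent, skip
    E–A: parent, skip
visit B (parent –)
  visit D (parent B)
    D–B: parent, skip
  visit H (parent B)
    H–B: parent, skip
    visit K (parent H)
      K–H: parent, skip
      visit J (parent K)
        visit I (parent J)
          I–J: parent, skip
          visit C (parent I)
            C–I: parent, skip
        visit G (parent J)
          G–J: parent, skip
        J–K: parent, skip
No non-parent visited neighbor found — the graph is a forest.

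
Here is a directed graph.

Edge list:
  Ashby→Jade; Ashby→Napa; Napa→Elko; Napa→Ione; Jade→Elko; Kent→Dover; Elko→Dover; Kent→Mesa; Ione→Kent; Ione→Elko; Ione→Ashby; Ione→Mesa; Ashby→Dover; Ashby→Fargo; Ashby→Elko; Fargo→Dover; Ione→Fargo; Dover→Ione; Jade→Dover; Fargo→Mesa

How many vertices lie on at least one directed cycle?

8

A vertex is on a directed cycle iff it belongs to a strongly connected component of size ≥ 2 (or has a self-loop).
The vertices on cycles are {Elko, Ione, Jade, Kent, Napa, Ashby, Dover, Fargo} — 8 in total.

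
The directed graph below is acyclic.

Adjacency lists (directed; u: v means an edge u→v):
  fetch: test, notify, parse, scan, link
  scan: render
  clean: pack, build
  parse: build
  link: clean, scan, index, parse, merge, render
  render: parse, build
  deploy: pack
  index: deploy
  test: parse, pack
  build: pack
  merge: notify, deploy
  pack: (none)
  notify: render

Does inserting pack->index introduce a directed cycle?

Yes

Adding pack→index creates a cycle iff index can already reach pack.
Path from index: index → deploy → pack.
So index → … → pack → index is a cycle.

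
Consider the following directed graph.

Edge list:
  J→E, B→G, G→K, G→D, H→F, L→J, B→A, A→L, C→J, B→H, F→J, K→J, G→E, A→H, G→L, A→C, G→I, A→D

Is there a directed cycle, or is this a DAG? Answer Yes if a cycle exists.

DFS with white/gray/black marking, starting from I:
I gray
I black
D gray
D black
J gray
  E gray
  E black
J black
C gray
  C→J: J black — skip
C black
K gray
  K→J: J black — skip
K black
A gray
  A→C: C black — skip
  H gray
    F gray
      F→J: J black — skip
    F black
  H black
  L gray
    L→J: J black — skip
  L black
  A→D: D black — skip
A black
G gray
  G→E: E black — skip
  G→L: L black — skip
  G→I: I black — skip
  G→D: D black — skip
  G→K: K black — skip
G black
B gray
  B→A: A black — skip
  B→G: G black — skip
  B→H: H black — skip
B black
Every edge goes to a white or black vertex — no back edge, so the graph is acyclic.

No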